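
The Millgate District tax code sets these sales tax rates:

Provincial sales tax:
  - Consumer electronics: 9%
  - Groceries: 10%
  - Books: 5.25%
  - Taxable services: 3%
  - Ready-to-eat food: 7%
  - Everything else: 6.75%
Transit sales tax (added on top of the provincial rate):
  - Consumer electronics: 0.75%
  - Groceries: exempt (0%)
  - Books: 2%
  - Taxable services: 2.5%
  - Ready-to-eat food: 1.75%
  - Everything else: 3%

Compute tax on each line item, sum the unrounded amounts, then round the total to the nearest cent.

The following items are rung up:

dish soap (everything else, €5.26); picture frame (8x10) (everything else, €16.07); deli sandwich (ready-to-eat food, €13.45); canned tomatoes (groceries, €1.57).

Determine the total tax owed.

€3.41

Dish soap €5.26: everything else → 6.75% + 3% transit = 9.75% → €0.51285
Picture frame (8x10) €16.07: everything else → 6.75% + 3% transit = 9.75% → €1.566825
Deli sandwich €13.45: ready-to-eat food → 7% + 1.75% transit = 8.75% → €1.176875
Canned tomatoes €1.57: groceries → 10% + 0% transit = 10% → €0.157
Unrounded tax sum = €3.41355 → €3.41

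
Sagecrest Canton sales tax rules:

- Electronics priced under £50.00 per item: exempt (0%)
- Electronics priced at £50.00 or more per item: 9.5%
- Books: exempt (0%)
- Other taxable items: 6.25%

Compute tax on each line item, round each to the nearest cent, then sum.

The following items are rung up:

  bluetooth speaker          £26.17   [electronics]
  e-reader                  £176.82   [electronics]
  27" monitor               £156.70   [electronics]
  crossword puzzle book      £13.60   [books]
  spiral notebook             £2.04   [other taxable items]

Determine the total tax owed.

£31.82

Bluetooth speaker £26.17: electronics, under £50.00 → 0% → £0.00
E-reader £176.82: electronics, £50.00 or more → 9.5% → £16.80
27" monitor £156.70: electronics, £50.00 or more → 9.5% → £14.89
Crossword puzzle book £13.60: books → 0% → £0.00
Spiral notebook £2.04: other taxable items → 6.25% → £0.13
Total tax = £16.80 + £14.89 + £0.13 = £31.82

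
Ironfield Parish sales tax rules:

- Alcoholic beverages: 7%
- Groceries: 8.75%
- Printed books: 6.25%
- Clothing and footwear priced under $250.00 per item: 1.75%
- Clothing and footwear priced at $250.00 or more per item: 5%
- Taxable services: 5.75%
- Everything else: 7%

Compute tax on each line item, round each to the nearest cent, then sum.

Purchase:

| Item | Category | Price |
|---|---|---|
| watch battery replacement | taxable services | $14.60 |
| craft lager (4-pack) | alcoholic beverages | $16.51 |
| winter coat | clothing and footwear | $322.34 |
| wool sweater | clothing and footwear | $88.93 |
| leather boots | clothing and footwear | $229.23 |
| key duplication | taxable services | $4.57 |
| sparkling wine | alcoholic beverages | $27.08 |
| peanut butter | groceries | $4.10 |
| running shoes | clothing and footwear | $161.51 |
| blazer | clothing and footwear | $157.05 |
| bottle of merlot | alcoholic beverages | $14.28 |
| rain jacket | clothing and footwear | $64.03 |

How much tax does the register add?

Watch battery replacement $14.60: taxable services → 5.75% → $0.84
Craft lager (4-pack) $16.51: alcoholic beverages → 7% → $1.16
Winter coat $322.34: clothing and footwear, $250.00 or more → 5% → $16.12
Wool sweater $88.93: clothing and footwear, under $250.00 → 1.75% → $1.56
Leather boots $229.23: clothing and footwear, under $250.00 → 1.75% → $4.01
Key duplication $4.57: taxable services → 5.75% → $0.26
Sparkling wine $27.08: alcoholic beverages → 7% → $1.90
Peanut butter $4.10: groceries → 8.75% → $0.36
Running shoes $161.51: clothing and footwear, under $250.00 → 1.75% → $2.83
Blazer $157.05: clothing and footwear, under $250.00 → 1.75% → $2.75
Bottle of merlot $14.28: alcoholic beverages → 7% → $1.00
Rain jacket $64.03: clothing and footwear, under $250.00 → 1.75% → $1.12
Total tax = $0.84 + $1.16 + $16.12 + $1.56 + $4.01 + $0.26 + $1.90 + $0.36 + $2.83 + $2.75 + $1.00 + $1.12 = $33.91

$33.91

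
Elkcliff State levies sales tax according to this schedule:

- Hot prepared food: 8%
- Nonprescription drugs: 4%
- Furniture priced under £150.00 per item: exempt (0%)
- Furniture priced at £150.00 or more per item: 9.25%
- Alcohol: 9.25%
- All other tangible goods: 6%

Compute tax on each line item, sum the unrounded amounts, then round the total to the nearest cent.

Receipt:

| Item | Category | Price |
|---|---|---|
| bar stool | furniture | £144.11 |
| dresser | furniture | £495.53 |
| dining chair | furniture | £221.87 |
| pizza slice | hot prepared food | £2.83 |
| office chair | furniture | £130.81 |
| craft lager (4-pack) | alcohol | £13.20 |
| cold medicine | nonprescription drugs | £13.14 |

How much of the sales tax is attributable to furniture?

£66.36

Bar stool £144.11: furniture, under £150.00 → 0% → £0.00
Dresser £495.53: furniture, £150.00 or more → 9.25% → £45.836525
Dining chair £221.87: furniture, £150.00 or more → 9.25% → £20.522975
Office chair £130.81: furniture, under £150.00 → 0% → £0.00
Tax on furniture: unrounded sum = £66.3595 → £66.36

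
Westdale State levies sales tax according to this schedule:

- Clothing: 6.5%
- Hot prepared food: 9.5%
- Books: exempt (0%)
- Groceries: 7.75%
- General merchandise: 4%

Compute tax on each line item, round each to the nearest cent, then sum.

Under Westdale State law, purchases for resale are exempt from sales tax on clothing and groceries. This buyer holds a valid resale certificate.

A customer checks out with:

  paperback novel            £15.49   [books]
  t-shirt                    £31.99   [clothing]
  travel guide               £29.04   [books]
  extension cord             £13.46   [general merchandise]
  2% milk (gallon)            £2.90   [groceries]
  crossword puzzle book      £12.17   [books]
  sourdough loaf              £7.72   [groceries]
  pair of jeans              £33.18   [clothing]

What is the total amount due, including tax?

Paperback novel £15.49: books → 0% → £0.00
T-shirt £31.99: clothing, buyer-exempt → 0% → £0.00
Travel guide £29.04: books → 0% → £0.00
Extension cord £13.46: general merchandise → 4% → £0.54
2% milk (gallon) £2.90: groceries, buyer-exempt → 0% → £0.00
Crossword puzzle book £12.17: books → 0% → £0.00
Sourdough loaf £7.72: groceries, buyer-exempt → 0% → £0.00
Pair of jeans £33.18: clothing, buyer-exempt → 0% → £0.00
Subtotal = £145.95; tax = £0.54; total due = £146.49

£146.49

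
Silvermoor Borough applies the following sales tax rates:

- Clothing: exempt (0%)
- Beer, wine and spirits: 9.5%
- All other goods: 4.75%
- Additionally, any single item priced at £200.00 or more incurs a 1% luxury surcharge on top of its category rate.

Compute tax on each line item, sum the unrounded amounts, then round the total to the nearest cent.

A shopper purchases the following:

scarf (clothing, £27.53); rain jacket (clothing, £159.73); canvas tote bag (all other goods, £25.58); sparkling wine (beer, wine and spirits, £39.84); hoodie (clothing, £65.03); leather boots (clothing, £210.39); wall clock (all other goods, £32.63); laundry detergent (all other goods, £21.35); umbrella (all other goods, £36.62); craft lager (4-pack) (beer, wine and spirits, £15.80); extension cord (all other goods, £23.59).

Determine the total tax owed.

Scarf £27.53: clothing → 0% → £0.00
Rain jacket £159.73: clothing → 0% → £0.00
Canvas tote bag £25.58: all other goods → 4.75% → £1.21505
Sparkling wine £39.84: beer, wine and spirits → 9.5% → £3.7848
Hoodie £65.03: clothing → 0% → £0.00
Leather boots £210.39: clothing → 0% + 1% surcharge = 1% → £2.1039
Wall clock £32.63: all other goods → 4.75% → £1.549925
Laundry detergent £21.35: all other goods → 4.75% → £1.014125
Umbrella £36.62: all other goods → 4.75% → £1.73945
Craft lager (4-pack) £15.80: beer, wine and spirits → 9.5% → £1.501
Extension cord £23.59: all other goods → 4.75% → £1.120525
Unrounded tax sum = £14.028775 → £14.03

£14.03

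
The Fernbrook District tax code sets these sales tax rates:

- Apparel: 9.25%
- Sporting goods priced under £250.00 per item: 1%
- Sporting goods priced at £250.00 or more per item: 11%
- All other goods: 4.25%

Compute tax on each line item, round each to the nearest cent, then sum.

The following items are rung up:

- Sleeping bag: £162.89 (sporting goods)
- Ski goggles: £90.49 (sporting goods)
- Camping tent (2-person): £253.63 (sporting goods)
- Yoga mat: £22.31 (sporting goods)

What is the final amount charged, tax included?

£559.97

Sleeping bag £162.89: sporting goods, under £250.00 → 1% → £1.63
Ski goggles £90.49: sporting goods, under £250.00 → 1% → £0.90
Camping tent (2-person) £253.63: sporting goods, £250.00 or more → 11% → £27.90
Yoga mat £22.31: sporting goods, under £250.00 → 1% → £0.22
Subtotal = £529.32; tax = £30.65; total due = £559.97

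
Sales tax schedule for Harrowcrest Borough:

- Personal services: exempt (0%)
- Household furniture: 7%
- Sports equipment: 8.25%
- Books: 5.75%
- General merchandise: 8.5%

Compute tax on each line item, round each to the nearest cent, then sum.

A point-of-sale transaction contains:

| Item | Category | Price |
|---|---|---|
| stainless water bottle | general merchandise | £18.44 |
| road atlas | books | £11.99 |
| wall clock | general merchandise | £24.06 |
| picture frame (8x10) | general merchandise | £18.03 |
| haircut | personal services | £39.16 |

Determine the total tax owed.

Stainless water bottle £18.44: general merchandise → 8.5% → £1.57
Road atlas £11.99: books → 5.75% → £0.69
Wall clock £24.06: general merchandise → 8.5% → £2.05
Picture frame (8x10) £18.03: general merchandise → 8.5% → £1.53
Haircut £39.16: personal services → 0% → £0.00
Total tax = £1.57 + £0.69 + £2.05 + £1.53 = £5.84

£5.84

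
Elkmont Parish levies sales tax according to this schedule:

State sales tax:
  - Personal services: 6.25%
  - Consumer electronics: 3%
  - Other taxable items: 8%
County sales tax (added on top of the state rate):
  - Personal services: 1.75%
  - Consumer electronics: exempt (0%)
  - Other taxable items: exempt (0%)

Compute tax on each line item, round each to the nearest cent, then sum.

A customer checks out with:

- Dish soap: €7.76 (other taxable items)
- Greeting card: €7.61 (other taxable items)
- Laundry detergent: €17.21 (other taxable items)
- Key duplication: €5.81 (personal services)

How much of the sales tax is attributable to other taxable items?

Dish soap €7.76: other taxable items → 8% + 0% county = 8% → €0.62
Greeting card €7.61: other taxable items → 8% + 0% county = 8% → €0.61
Laundry detergent €17.21: other taxable items → 8% + 0% county = 8% → €1.38
Tax on other taxable items = €0.62 + €0.61 + €1.38 = €2.61

€2.61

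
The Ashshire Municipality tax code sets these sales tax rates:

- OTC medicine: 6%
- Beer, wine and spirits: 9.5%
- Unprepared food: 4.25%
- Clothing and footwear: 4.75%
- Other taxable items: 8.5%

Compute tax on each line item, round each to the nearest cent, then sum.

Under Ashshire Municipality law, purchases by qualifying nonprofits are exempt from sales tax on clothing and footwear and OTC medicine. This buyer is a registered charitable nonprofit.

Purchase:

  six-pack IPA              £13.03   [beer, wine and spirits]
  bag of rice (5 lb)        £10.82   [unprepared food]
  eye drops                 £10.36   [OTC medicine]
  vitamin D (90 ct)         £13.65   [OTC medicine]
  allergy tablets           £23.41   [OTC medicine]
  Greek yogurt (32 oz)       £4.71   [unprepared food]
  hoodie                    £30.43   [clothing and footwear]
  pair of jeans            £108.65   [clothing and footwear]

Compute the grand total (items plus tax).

£216.96

Six-pack IPA £13.03: beer, wine and spirits → 9.5% → £1.24
Bag of rice (5 lb) £10.82: unprepared food → 4.25% → £0.46
Eye drops £10.36: OTC medicine, buyer-exempt → 0% → £0.00
Vitamin D (90 ct) £13.65: OTC medicine, buyer-exempt → 0% → £0.00
Allergy tablets £23.41: OTC medicine, buyer-exempt → 0% → £0.00
Greek yogurt (32 oz) £4.71: unprepared food → 4.25% → £0.20
Hoodie £30.43: clothing and footwear, buyer-exempt → 0% → £0.00
Pair of jeans £108.65: clothing and footwear, buyer-exempt → 0% → £0.00
Subtotal = £215.06; tax = £1.90; total due = £216.96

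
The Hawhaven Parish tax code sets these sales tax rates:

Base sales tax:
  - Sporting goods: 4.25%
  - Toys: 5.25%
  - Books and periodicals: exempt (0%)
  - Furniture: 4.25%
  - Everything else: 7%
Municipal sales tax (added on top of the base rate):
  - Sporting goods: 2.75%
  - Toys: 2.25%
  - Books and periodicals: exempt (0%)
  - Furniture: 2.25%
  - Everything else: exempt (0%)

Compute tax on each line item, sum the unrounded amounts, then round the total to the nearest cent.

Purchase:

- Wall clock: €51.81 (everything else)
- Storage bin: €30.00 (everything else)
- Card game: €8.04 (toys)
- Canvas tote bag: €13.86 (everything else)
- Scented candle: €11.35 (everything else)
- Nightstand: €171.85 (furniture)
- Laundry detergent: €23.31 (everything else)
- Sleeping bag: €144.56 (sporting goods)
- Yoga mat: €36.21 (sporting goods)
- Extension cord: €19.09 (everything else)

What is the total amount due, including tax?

€544.97

Wall clock €51.81: everything else → 7% + 0% municipal = 7% → €3.6267
Storage bin €30.00: everything else → 7% + 0% municipal = 7% → €2.10
Card game €8.04: toys → 5.25% + 2.25% municipal = 7.5% → €0.603
Canvas tote bag €13.86: everything else → 7% + 0% municipal = 7% → €0.9702
Scented candle €11.35: everything else → 7% + 0% municipal = 7% → €0.7945
Nightstand €171.85: furniture → 4.25% + 2.25% municipal = 6.5% → €11.17025
Laundry detergent €23.31: everything else → 7% + 0% municipal = 7% → €1.6317
Sleeping bag €144.56: sporting goods → 4.25% + 2.75% municipal = 7% → €10.1192
Yoga mat €36.21: sporting goods → 4.25% + 2.75% municipal = 7% → €2.5347
Extension cord €19.09: everything else → 7% + 0% municipal = 7% → €1.3363
Subtotal = €510.08; unrounded tax = €34.88655 → €34.89; total due = €544.97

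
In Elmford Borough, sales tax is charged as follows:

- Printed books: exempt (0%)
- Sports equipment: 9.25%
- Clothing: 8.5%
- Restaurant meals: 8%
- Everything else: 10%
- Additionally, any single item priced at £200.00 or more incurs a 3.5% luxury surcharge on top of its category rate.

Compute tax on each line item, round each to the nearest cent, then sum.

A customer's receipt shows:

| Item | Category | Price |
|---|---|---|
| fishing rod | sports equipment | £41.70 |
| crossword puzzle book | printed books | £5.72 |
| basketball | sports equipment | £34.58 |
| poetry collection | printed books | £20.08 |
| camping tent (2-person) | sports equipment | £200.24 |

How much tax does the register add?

£32.59

Fishing rod £41.70: sports equipment → 9.25% → £3.86
Crossword puzzle book £5.72: printed books → 0% → £0.00
Basketball £34.58: sports equipment → 9.25% → £3.20
Poetry collection £20.08: printed books → 0% → £0.00
Camping tent (2-person) £200.24: sports equipment → 9.25% + 3.5% surcharge = 12.75% → £25.53
Total tax = £3.86 + £3.20 + £25.53 = £32.59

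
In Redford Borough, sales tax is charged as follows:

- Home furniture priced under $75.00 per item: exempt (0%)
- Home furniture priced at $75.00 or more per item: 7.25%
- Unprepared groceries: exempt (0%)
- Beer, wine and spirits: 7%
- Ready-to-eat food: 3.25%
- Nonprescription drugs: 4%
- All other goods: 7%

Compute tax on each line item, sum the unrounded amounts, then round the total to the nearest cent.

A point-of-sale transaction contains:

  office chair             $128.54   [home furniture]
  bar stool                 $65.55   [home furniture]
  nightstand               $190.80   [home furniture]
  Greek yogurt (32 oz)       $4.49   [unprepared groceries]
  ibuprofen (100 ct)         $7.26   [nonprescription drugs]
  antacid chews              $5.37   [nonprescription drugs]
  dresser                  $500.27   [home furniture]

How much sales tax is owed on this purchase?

$59.93

Office chair $128.54: home furniture, $75.00 or more → 7.25% → $9.31915
Bar stool $65.55: home furniture, under $75.00 → 0% → $0.00
Nightstand $190.80: home furniture, $75.00 or more → 7.25% → $13.833
Greek yogurt (32 oz) $4.49: unprepared groceries → 0% → $0.00
Ibuprofen (100 ct) $7.26: nonprescription drugs → 4% → $0.2904
Antacid chews $5.37: nonprescription drugs → 4% → $0.2148
Dresser $500.27: home furniture, $75.00 or more → 7.25% → $36.269575
Unrounded tax sum = $59.926925 → $59.93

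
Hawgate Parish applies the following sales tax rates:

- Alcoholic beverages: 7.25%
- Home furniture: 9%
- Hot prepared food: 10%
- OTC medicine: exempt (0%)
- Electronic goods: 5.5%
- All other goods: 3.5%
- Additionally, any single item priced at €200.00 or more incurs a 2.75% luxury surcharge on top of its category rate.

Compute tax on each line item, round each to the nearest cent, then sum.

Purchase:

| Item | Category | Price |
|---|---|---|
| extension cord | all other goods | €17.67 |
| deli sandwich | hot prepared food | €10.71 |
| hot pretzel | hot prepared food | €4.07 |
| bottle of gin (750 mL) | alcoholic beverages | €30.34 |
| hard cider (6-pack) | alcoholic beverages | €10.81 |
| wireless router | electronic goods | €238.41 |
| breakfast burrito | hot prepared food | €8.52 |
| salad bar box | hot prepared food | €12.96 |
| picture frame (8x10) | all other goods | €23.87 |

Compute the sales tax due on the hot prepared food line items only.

€3.63

Deli sandwich €10.71: hot prepared food → 10% → €1.07
Hot pretzel €4.07: hot prepared food → 10% → €0.41
Breakfast burrito €8.52: hot prepared food → 10% → €0.85
Salad bar box €12.96: hot prepared food → 10% → €1.30
Tax on hot prepared food = €1.07 + €0.41 + €0.85 + €1.30 = €3.63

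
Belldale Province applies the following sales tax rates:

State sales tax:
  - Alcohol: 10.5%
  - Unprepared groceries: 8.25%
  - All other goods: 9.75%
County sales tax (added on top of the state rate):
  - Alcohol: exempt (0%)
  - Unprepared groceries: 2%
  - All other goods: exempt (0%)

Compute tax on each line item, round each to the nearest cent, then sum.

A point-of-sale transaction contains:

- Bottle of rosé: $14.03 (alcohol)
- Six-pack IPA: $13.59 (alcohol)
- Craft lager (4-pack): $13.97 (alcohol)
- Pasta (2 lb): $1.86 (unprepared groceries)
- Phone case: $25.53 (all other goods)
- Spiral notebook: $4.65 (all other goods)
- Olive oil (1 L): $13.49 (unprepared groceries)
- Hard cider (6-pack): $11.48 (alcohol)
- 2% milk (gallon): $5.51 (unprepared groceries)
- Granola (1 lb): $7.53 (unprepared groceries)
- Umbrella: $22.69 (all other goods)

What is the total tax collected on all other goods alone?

Phone case $25.53: all other goods → 9.75% + 0% county = 9.75% → $2.49
Spiral notebook $4.65: all other goods → 9.75% + 0% county = 9.75% → $0.45
Umbrella $22.69: all other goods → 9.75% + 0% county = 9.75% → $2.21
Tax on all other goods = $2.49 + $0.45 + $2.21 = $5.15

$5.15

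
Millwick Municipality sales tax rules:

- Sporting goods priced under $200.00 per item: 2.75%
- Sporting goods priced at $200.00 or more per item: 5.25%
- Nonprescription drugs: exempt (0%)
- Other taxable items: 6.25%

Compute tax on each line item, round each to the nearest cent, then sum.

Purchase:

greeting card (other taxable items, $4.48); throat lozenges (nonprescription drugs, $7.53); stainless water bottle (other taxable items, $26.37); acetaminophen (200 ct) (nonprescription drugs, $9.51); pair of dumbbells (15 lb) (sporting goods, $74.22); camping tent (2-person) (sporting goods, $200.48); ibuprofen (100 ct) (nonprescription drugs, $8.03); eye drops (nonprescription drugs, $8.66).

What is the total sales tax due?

$14.50

Greeting card $4.48: other taxable items → 6.25% → $0.28
Throat lozenges $7.53: nonprescription drugs → 0% → $0.00
Stainless water bottle $26.37: other taxable items → 6.25% → $1.65
Acetaminophen (200 ct) $9.51: nonprescription drugs → 0% → $0.00
Pair of dumbbells (15 lb) $74.22: sporting goods, under $200.00 → 2.75% → $2.04
Camping tent (2-person) $200.48: sporting goods, $200.00 or more → 5.25% → $10.53
Ibuprofen (100 ct) $8.03: nonprescription drugs → 0% → $0.00
Eye drops $8.66: nonprescription drugs → 0% → $0.00
Total tax = $0.28 + $1.65 + $2.04 + $10.53 = $14.50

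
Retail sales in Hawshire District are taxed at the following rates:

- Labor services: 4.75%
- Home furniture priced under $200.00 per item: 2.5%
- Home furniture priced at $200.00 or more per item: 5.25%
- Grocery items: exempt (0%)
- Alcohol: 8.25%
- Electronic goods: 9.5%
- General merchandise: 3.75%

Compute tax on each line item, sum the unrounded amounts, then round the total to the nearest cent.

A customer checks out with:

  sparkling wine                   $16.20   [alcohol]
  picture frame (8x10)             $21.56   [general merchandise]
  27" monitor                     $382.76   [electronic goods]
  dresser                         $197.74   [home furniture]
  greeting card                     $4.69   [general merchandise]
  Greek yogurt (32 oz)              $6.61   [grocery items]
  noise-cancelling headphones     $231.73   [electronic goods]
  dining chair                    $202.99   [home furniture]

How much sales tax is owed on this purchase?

Sparkling wine $16.20: alcohol → 8.25% → $1.3365
Picture frame (8x10) $21.56: general merchandise → 3.75% → $0.8085
27" monitor $382.76: electronic goods → 9.5% → $36.3622
Dresser $197.74: home furniture, under $200.00 → 2.5% → $4.9435
Greeting card $4.69: general merchandise → 3.75% → $0.175875
Greek yogurt (32 oz) $6.61: grocery items → 0% → $0.00
Noise-cancelling headphones $231.73: electronic goods → 9.5% → $22.01435
Dining chair $202.99: home furniture, $200.00 or more → 5.25% → $10.656975
Unrounded tax sum = $76.2979 → $76.30

$76.30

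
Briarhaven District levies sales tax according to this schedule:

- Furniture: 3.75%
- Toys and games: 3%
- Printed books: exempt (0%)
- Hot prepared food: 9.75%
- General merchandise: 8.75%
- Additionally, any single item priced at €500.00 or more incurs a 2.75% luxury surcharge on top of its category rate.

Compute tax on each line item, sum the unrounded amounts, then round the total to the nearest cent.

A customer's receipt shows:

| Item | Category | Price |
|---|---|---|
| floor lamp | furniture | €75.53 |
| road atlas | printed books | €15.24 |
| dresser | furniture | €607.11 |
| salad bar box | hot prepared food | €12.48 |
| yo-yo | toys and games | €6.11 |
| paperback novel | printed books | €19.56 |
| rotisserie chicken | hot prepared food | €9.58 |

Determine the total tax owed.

€44.63

Floor lamp €75.53: furniture → 3.75% → €2.832375
Road atlas €15.24: printed books → 0% → €0.00
Dresser €607.11: furniture → 3.75% + 2.75% surcharge = 6.5% → €39.46215
Salad bar box €12.48: hot prepared food → 9.75% → €1.2168
Yo-yo €6.11: toys and games → 3% → €0.1833
Paperback novel €19.56: printed books → 0% → €0.00
Rotisserie chicken €9.58: hot prepared food → 9.75% → €0.93405
Unrounded tax sum = €44.628675 → €44.63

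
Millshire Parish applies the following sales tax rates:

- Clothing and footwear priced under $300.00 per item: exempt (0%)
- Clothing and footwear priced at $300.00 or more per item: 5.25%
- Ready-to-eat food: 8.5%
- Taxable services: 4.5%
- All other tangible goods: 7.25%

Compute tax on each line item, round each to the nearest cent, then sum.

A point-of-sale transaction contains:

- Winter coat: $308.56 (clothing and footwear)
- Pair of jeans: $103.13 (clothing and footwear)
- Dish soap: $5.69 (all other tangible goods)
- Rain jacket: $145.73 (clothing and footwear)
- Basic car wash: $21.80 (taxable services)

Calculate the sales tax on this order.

Winter coat $308.56: clothing and footwear, $300.00 or more → 5.25% → $16.20
Pair of jeans $103.13: clothing and footwear, under $300.00 → 0% → $0.00
Dish soap $5.69: all other tangible goods → 7.25% → $0.41
Rain jacket $145.73: clothing and footwear, under $300.00 → 0% → $0.00
Basic car wash $21.80: taxable services → 4.5% → $0.98
Total tax = $16.20 + $0.41 + $0.98 = $17.59

$17.59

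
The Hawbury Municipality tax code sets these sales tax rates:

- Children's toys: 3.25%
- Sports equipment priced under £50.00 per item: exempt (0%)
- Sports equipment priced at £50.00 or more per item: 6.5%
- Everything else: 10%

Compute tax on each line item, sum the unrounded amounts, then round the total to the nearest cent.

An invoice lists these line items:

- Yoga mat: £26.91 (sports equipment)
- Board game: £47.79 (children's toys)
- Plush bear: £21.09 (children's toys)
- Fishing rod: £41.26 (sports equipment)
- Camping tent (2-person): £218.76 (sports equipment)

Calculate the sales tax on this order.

Yoga mat £26.91: sports equipment, under £50.00 → 0% → £0.00
Board game £47.79: children's toys → 3.25% → £1.553175
Plush bear £21.09: children's toys → 3.25% → £0.685425
Fishing rod £41.26: sports equipment, under £50.00 → 0% → £0.00
Camping tent (2-person) £218.76: sports equipment, £50.00 or more → 6.5% → £14.2194
Unrounded tax sum = £16.458 → £16.46

£16.46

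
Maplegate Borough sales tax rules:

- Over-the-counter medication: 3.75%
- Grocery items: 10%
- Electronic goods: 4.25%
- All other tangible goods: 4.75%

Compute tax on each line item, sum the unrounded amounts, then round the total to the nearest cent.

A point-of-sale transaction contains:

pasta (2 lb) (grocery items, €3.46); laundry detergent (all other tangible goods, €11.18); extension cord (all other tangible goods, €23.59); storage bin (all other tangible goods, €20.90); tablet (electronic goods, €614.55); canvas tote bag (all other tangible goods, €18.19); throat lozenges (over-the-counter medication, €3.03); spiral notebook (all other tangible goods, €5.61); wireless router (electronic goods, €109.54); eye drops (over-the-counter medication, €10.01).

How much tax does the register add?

Pasta (2 lb) €3.46: grocery items → 10% → €0.346
Laundry detergent €11.18: all other tangible goods → 4.75% → €0.53105
Extension cord €23.59: all other tangible goods → 4.75% → €1.120525
Storage bin €20.90: all other tangible goods → 4.75% → €0.99275
Tablet €614.55: electronic goods → 4.25% → €26.118375
Canvas tote bag €18.19: all other tangible goods → 4.75% → €0.864025
Throat lozenges €3.03: over-the-counter medication → 3.75% → €0.113625
Spiral notebook €5.61: all other tangible goods → 4.75% → €0.266475
Wireless router €109.54: electronic goods → 4.25% → €4.65545
Eye drops €10.01: over-the-counter medication → 3.75% → €0.375375
Unrounded tax sum = €35.38365 → €35.38

€35.38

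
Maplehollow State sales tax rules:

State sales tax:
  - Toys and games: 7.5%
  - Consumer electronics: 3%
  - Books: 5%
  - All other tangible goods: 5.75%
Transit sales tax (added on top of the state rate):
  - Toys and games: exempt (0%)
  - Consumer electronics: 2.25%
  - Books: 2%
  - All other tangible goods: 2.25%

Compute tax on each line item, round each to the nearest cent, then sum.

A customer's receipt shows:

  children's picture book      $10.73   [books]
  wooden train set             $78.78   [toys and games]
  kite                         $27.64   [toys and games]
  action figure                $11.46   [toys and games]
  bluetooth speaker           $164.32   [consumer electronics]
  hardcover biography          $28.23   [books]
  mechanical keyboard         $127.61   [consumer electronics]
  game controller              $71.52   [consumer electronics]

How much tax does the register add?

Children's picture book $10.73: books → 5% + 2% transit = 7% → $0.75
Wooden train set $78.78: toys and games → 7.5% + 0% transit = 7.5% → $5.91
Kite $27.64: toys and games → 7.5% + 0% transit = 7.5% → $2.07
Action figure $11.46: toys and games → 7.5% + 0% transit = 7.5% → $0.86
Bluetooth speaker $164.32: consumer electronics → 3% + 2.25% transit = 5.25% → $8.63
Hardcover biography $28.23: books → 5% + 2% transit = 7% → $1.98
Mechanical keyboard $127.61: consumer electronics → 3% + 2.25% transit = 5.25% → $6.70
Game controller $71.52: consumer electronics → 3% + 2.25% transit = 5.25% → $3.75
Total tax = $0.75 + $5.91 + $2.07 + $0.86 + $8.63 + $1.98 + $6.70 + $3.75 = $30.65

$30.65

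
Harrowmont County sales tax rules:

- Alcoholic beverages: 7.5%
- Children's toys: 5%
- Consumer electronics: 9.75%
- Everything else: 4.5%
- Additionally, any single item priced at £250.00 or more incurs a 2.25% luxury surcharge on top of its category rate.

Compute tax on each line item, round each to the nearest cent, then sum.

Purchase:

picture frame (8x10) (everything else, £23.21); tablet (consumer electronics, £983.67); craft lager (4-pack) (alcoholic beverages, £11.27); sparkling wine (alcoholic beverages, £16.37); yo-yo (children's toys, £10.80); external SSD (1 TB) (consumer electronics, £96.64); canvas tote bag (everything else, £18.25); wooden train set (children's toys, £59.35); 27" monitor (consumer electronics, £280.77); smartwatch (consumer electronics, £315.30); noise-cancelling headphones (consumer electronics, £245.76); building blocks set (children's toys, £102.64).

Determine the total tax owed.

Picture frame (8x10) £23.21: everything else → 4.5% → £1.04
Tablet £983.67: consumer electronics → 9.75% + 2.25% surcharge = 12% → £118.04
Craft lager (4-pack) £11.27: alcoholic beverages → 7.5% → £0.85
Sparkling wine £16.37: alcoholic beverages → 7.5% → £1.23
Yo-yo £10.80: children's toys → 5% → £0.54
External SSD (1 TB) £96.64: consumer electronics → 9.75% → £9.42
Canvas tote bag £18.25: everything else → 4.5% → £0.82
Wooden train set £59.35: children's toys → 5% → £2.97
27" monitor £280.77: consumer electronics → 9.75% + 2.25% surcharge = 12% → £33.69
Smartwatch £315.30: consumer electronics → 9.75% + 2.25% surcharge = 12% → £37.84
Noise-cancelling headphones £245.76: consumer electronics → 9.75% → £23.96
Building blocks set £102.64: children's toys → 5% → £5.13
Total tax = £1.04 + £118.04 + £0.85 + £1.23 + £0.54 + £9.42 + £0.82 + £2.97 + £33.69 + £37.84 + £23.96 + £5.13 = £235.53

£235.53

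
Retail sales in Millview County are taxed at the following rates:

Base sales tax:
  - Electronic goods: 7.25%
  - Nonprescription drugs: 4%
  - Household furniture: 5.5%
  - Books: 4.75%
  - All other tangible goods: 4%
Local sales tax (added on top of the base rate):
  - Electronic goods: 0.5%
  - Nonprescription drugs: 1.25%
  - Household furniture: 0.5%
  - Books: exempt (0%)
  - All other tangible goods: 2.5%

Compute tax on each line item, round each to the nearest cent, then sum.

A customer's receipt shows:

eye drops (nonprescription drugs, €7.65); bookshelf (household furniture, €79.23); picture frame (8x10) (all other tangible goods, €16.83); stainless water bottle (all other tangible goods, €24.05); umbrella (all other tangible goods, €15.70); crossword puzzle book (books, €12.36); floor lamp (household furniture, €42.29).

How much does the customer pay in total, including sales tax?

Eye drops €7.65: nonprescription drugs → 4% + 1.25% local = 5.25% → €0.40
Bookshelf €79.23: household furniture → 5.5% + 0.5% local = 6% → €4.75
Picture frame (8x10) €16.83: all other tangible goods → 4% + 2.5% local = 6.5% → €1.09
Stainless water bottle €24.05: all other tangible goods → 4% + 2.5% local = 6.5% → €1.56
Umbrella €15.70: all other tangible goods → 4% + 2.5% local = 6.5% → €1.02
Crossword puzzle book €12.36: books → 4.75% + 0% local = 4.75% → €0.59
Floor lamp €42.29: household furniture → 5.5% + 0.5% local = 6% → €2.54
Subtotal = €198.11; tax = €11.95; total due = €210.06

€210.06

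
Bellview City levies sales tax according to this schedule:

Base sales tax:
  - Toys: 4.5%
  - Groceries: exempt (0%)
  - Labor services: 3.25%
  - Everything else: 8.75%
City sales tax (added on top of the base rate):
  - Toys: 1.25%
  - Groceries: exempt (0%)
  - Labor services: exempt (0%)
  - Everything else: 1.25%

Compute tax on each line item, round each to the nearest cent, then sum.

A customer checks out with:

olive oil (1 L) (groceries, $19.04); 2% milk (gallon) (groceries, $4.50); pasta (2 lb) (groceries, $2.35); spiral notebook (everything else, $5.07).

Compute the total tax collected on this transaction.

Olive oil (1 L) $19.04: groceries → 0% + 0% city = 0% → $0.00
2% milk (gallon) $4.50: groceries → 0% + 0% city = 0% → $0.00
Pasta (2 lb) $2.35: groceries → 0% + 0% city = 0% → $0.00
Spiral notebook $5.07: everything else → 8.75% + 1.25% city = 10% → $0.51
Total tax = $0.51

$0.51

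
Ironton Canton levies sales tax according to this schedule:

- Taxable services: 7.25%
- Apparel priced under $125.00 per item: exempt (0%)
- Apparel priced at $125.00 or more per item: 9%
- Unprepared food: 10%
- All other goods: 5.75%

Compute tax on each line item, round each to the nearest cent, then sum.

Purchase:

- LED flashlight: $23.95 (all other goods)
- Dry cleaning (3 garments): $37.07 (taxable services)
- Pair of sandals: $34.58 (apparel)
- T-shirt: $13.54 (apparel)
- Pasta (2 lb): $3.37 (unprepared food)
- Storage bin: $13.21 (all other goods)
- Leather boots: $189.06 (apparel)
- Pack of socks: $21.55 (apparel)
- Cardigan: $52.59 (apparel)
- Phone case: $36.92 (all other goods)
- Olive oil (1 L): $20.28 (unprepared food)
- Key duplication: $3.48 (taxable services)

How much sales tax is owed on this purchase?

LED flashlight $23.95: all other goods → 5.75% → $1.38
Dry cleaning (3 garments) $37.07: taxable services → 7.25% → $2.69
Pair of sandals $34.58: apparel, under $125.00 → 0% → $0.00
T-shirt $13.54: apparel, under $125.00 → 0% → $0.00
Pasta (2 lb) $3.37: unprepared food → 10% → $0.34
Storage bin $13.21: all other goods → 5.75% → $0.76
Leather boots $189.06: apparel, $125.00 or more → 9% → $17.02
Pack of socks $21.55: apparel, under $125.00 → 0% → $0.00
Cardigan $52.59: apparel, under $125.00 → 0% → $0.00
Phone case $36.92: all other goods → 5.75% → $2.12
Olive oil (1 L) $20.28: unprepared food → 10% → $2.03
Key duplication $3.48: taxable services → 7.25% → $0.25
Total tax = $1.38 + $2.69 + $0.34 + $0.76 + $17.02 + $2.12 + $2.03 + $0.25 = $26.59

$26.59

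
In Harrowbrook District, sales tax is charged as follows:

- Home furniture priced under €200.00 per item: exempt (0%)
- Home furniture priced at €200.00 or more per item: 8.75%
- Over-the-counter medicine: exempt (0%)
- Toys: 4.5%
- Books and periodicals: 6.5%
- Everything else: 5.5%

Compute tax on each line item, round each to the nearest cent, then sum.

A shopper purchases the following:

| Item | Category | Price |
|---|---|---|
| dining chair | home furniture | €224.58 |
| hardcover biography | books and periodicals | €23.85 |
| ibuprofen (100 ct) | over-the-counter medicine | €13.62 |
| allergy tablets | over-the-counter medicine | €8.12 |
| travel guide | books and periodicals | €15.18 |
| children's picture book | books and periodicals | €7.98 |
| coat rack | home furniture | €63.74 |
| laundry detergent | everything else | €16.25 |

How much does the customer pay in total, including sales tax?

€396.92

Dining chair €224.58: home furniture, €200.00 or more → 8.75% → €19.65
Hardcover biography €23.85: books and periodicals → 6.5% → €1.55
Ibuprofen (100 ct) €13.62: over-the-counter medicine → 0% → €0.00
Allergy tablets €8.12: over-the-counter medicine → 0% → €0.00
Travel guide €15.18: books and periodicals → 6.5% → €0.99
Children's picture book €7.98: books and periodicals → 6.5% → €0.52
Coat rack €63.74: home furniture, under €200.00 → 0% → €0.00
Laundry detergent €16.25: everything else → 5.5% → €0.89
Subtotal = €373.32; tax = €23.60; total due = €396.92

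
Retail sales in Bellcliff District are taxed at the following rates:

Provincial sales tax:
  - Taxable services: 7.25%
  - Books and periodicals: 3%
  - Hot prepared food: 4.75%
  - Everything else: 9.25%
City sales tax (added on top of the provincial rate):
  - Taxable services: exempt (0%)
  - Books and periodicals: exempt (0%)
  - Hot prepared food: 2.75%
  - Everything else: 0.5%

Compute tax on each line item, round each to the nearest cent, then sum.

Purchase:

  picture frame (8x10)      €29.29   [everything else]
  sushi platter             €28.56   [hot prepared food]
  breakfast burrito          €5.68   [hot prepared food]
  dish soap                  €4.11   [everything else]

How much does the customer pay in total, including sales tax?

Picture frame (8x10) €29.29: everything else → 9.25% + 0.5% city = 9.75% → €2.86
Sushi platter €28.56: hot prepared food → 4.75% + 2.75% city = 7.5% → €2.14
Breakfast burrito €5.68: hot prepared food → 4.75% + 2.75% city = 7.5% → €0.43
Dish soap €4.11: everything else → 9.25% + 0.5% city = 9.75% → €0.40
Subtotal = €67.64; tax = €5.83; total due = €73.47

€73.47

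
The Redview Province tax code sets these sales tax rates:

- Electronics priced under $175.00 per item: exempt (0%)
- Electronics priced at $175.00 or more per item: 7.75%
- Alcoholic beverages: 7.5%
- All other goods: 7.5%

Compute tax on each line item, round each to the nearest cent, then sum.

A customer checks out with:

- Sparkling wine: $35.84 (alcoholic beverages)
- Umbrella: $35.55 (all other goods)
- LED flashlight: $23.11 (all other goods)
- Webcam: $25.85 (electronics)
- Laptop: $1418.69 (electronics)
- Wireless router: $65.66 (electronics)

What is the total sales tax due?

$117.04

Sparkling wine $35.84: alcoholic beverages → 7.5% → $2.69
Umbrella $35.55: all other goods → 7.5% → $2.67
LED flashlight $23.11: all other goods → 7.5% → $1.73
Webcam $25.85: electronics, under $175.00 → 0% → $0.00
Laptop $1418.69: electronics, $175.00 or more → 7.75% → $109.95
Wireless router $65.66: electronics, under $175.00 → 0% → $0.00
Total tax = $2.69 + $2.67 + $1.73 + $109.95 = $117.04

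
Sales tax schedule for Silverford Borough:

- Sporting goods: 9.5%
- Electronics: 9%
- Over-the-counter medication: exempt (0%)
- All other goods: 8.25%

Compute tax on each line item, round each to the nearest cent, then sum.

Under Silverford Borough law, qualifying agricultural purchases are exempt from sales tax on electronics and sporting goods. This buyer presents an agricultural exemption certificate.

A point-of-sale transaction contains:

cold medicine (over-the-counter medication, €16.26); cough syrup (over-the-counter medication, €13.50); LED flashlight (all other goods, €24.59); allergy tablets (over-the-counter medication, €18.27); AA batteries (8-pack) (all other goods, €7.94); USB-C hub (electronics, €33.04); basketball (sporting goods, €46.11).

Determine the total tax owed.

Cold medicine €16.26: over-the-counter medication → 0% → €0.00
Cough syrup €13.50: over-the-counter medication → 0% → €0.00
LED flashlight €24.59: all other goods → 8.25% → €2.03
Allergy tablets €18.27: over-the-counter medication → 0% → €0.00
AA batteries (8-pack) €7.94: all other goods → 8.25% → €0.66
USB-C hub €33.04: electronics, buyer-exempt → 0% → €0.00
Basketball €46.11: sporting goods, buyer-exempt → 0% → €0.00
Total tax = €2.03 + €0.66 = €2.69

€2.69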